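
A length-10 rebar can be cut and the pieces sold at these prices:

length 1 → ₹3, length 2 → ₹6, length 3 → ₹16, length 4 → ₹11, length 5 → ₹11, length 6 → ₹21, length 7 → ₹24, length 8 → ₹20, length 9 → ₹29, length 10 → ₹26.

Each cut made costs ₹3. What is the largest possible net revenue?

Build r[k] bottom-up: r[k] = max over allowed piece i of (p[i] + r[k−i]) − 3 per cut.
r[1] = 3
r[2] = max(3+3-3, 6+0) = 6
r[3] = max(3+6-3, 6+3-3, 16+0) = 16
r[4] = max(3+16-3, 6+6-3, 16+3-3, 11+0) = 16
r[5] = max(3+16-3, 6+16-3, 16+6-3, 11+3-3, 11+0) = 19
r[6] = max(3+19-3, 6+16-3, 16+16-3, 11+6-3, 11+3-3, 21+0) = 29
r[7] = max(3+29-3, 6+19-3, 16+16-3, …, 21+3-3, 24+0) = 29
r[8] = max(3+29-3, 6+29-3, 16+19-3, …, 24+3-3, 20+0) = 32
r[9] = max(3+32-3, 6+29-3, 16+29-3, …, 20+3-3, 29+0) = 42
r[10] = max(3+42-3, 6+32-3, 16+29-3, …, 29+3-3, 26+0) = 42
One optimal plan: pieces 3 + 3 + 3 + 1 (3 cuts) → ₹51 − ₹9 = ₹42.

42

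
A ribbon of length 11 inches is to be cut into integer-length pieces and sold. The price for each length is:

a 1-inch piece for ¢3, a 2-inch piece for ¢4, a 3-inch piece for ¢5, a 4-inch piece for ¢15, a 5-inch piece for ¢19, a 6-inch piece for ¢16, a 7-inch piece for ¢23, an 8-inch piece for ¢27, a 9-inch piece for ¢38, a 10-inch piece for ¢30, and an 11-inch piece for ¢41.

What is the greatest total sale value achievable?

44

Let R[k] be the best obtainable value from length k. For each k, try every first piece i and keep the best of price[i] + R[k−i].
R[1] = 3
R[2] = max(3+3, 4+0) = 6
R[3] = max(3+6, 4+3, 5+0) = 9
R[4] = max(3+9, 4+6, 5+3, 15+0) = 15
R[5] = max(3+15, 4+9, 5+6, 15+3, 19+0) = 19
R[6] = max(3+19, 4+15, 5+9, 15+6, 19+3, 16+0) = 22
R[7] = max(3+22, 4+19, 5+15, …, 16+3, 23+0) = 25
R[8] = max(3+25, 4+22, 5+19, …, 23+3, 27+0) = 30
R[9] = max(3+30, 4+25, 5+22, …, 27+3, 38+0) = 38
R[10] = max(3+38, 4+30, 5+25, …, 38+3, 30+0) = 41
R[11] = max(3+41, 4+38, 5+30, …, 30+3, 41+0) = 44
One optimal cutting: 9 + 1 + 1 → ¢38 + ¢3 + ¢3 = ¢44.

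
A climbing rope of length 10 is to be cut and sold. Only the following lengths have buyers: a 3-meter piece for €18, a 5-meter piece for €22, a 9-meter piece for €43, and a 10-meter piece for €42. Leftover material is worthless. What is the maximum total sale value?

54

Consider every possible first cut. f[k] is the best of p[i]+f[k−i] over all sellable i≤k.
f[1] = 0
f[2] = 0
f[3] = 18
f[4] = 18
f[5] = 22
f[6] = 36  (first piece 3, then f[3]=18)
f[7] = 36
f[8] = 40  (first piece 3, then f[5]=22)
f[9] = 54  (first piece 3, then f[6]=36)
f[10] = 54
One optimal cutting: pieces 3 + 3 + 3 with 1 meter of scrap → €54.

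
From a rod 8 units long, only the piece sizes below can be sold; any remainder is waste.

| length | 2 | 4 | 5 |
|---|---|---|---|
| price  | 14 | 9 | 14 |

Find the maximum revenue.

56

Let r[k] be the best obtainable value from length k. For each k, try every first piece i and keep the best of price[i] + r[k−i].
r[1] = 0
r[2] = 14
r[3] = 14
r[4] = max(14+14, 9+0) = 28
r[5] = max(14+14, 9+0, 14+0) = 28
r[6] = max(14+28, 9+14, 14+0) = 42
r[7] = max(14+28, 9+14, 14+14) = 42
r[8] = max(14+42, 9+28, 14+14) = 56
One optimal cutting: 2 + 2 + 2 + 2 → 56.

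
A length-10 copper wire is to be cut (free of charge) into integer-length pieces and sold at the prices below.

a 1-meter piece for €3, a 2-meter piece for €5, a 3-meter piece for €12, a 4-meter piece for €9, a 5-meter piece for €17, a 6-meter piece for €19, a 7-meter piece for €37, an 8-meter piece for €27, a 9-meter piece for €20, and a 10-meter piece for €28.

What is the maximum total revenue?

Consider every possible first cut. r[k] is the best of p[i]+r[k−i] over all sellable i≤k.
r[1] = 3
r[2] = max(3+3, 5+0) = 6
r[3] = max(3+6, 5+3, 12+0) = 12
r[4] = max(3+12, 5+6, 12+3, 9+0) = 15
r[5] = max(3+15, 5+12, 12+6, 9+3, 17+0) = 18
r[6] = max(3+18, 5+15, 12+12, 9+6, 17+3, 19+0) = 24
r[7] = max(3+24, 5+18, 12+15, …, 19+3, 37+0) = 37
r[8] = max(3+37, 5+24, 12+18, …, 37+3, 27+0) = 40
r[9] = max(3+40, 5+37, 12+24, …, 27+3, 20+0) = 43
r[10] = max(3+43, 5+40, 12+37, …, 20+3, 28+0) = 49
One optimal cutting: 7 + 3 → €37 + €12 = €49.

49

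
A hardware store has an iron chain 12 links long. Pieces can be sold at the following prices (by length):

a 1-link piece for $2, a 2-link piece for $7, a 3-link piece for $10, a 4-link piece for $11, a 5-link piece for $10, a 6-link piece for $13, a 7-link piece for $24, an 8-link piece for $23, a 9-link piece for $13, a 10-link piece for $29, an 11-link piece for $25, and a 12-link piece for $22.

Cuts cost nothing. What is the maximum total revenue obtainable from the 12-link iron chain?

42

Build v[k] bottom-up: v[k] = max over allowed piece i of (p[i] + v[k−i]).
v[1] = 2
v[2] = 7
v[3] = 10
v[4] = 14  (first piece 2, then v[2]=7)
v[5] = 17  (first piece 2, then v[3]=10)
v[6] = 21  (first piece 2, then v[4]=14)
v[7] = 24  (first piece 2, then v[5]=17)
v[8] = 28  (first piece 2, then v[6]=21)
v[9] = 31  (first piece 2, then v[7]=24)
v[10] = 35  (first piece 2, then v[8]=28)
v[11] = 38  (first piece 2, then v[9]=31)
v[12] = 42  (first piece 2, then v[10]=35)
One optimal cutting: 2 + 2 + 2 + 2 + 2 + 2 → $7 + $7 + $7 + $7 + $7 + $7 = $42.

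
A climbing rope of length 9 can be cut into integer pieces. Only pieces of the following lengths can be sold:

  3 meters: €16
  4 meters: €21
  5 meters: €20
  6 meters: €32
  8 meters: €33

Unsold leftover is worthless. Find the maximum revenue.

Build best[k] bottom-up: best[k] = max over allowed piece i of (p[i] + best[k−i]).
best[1] = 0
best[2] = 0
best[3] = 16
best[4] = 21
best[5] = 21
best[6] = 32  (first piece 3, then best[3]=16)
best[7] = 37  (first piece 3, then best[4]=21)
best[8] = 42  (first piece 4, then best[4]=21)
best[9] = 48  (first piece 3, then best[6]=32)
One optimal cutting: 3 + 3 + 3 → €48.

48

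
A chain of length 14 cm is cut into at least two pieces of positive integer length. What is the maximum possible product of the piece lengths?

Let P[k] be the best product for length k (with at least one cut). For each first piece i, the rest contributes max(k−i, P[k−i]).
P[2] = 1·max(1,0) = 1·1 = 1
P[3] = max(1·2, 2·1) = 2
P[4] = max(1·3, 2·2, 3·1) = 4
P[5] = max(1·4, 2·3, 3·2, 4·1) = 6
P[6] = max(1·6, 2·4, 3·3, 4·2, 5·1) = 9
P[7] = max(1·9, 2·6, 3·4, 4·3, 5·2, 6·1) = 12
P[8] = max(1·12, 2·9, 3·6, …, 6·2, 7·1) = 18
P[9] = max(1·18, 2·12, 3·9, …, 7·2, 8·1) = 27
P[10] = max(1·27, 2·18, 3·12, …, 8·2, 9·1) = 36
P[11] = max(1·36, 2·27, 3·18, …, 9·2, 10·1) = 54
P[12] = max(1·54, 2·36, 3·27, …, 10·2, 11·1) = 81
P[13] = max(1·81, 2·54, 3·36, …, 11·2, 12·1) = 108
P[14] = max(1·108, 2·81, 3·54, …, 12·2, 13·1) = 162
One optimal split: 3 + 3 + 3 + 3 + 2; product 3·3·3·3·2 = 162.

162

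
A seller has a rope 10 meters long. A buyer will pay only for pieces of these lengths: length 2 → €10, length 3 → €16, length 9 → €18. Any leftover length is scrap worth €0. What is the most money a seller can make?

52

Build best[k] bottom-up: best[k] = max over allowed piece i of (p[i] + best[k−i]).
best[1] = 0
best[2] = 10
best[3] = max(10+0, 16+0) = 16
best[4] = max(10+10, 16+0) = 20
best[5] = max(10+16, 16+10) = 26
best[6] = max(10+20, 16+16) = 32
best[7] = max(10+26, 16+20) = 36
best[8] = max(10+32, 16+26) = 42
best[9] = max(10+36, 16+32, 18+0) = 48
best[10] = max(10+42, 16+36, 18+0) = 52
One optimal cutting: 3 + 3 + 2 + 2 → €52.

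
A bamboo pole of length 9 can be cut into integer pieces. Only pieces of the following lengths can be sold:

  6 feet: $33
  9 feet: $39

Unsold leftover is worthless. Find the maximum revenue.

39

Let best[k] be the best obtainable value from length k. For each k, try every first piece i and keep the best of price[i] + best[k−i].
best[1] = 0
best[2] = 0
best[3] = 0
best[4] = 0
best[5] = 0
best[6] = 33
best[7] = 33
best[8] = 33
best[9] = 39
One optimal cutting: 9 → $39.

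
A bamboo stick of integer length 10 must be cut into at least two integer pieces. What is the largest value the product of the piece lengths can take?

Define g[k] = max over 1≤i<k of i · max(k−i, g[k−i]); the inner max lets the remainder stay uncut if that's better.
g[2] = 1·max(1,0) = 1·1 = 1
g[3] = max(1·2, 2·1) = 2
g[4] = max(1·3, 2·2, 3·1) = 4
g[5] = max(1·4, 2·3, 3·2, 4·1) = 6
g[6] = max(1·6, 2·4, 3·3, 4·2, 5·1) = 9
g[7] = max(1·9, 2·6, 3·4, 4·3, 5·2, 6·1) = 12
g[8] = max(1·12, 2·9, 3·6, …, 6·2, 7·1) = 18
g[9] = max(1·18, 2·12, 3·9, …, 7·2, 8·1) = 27
g[10] = max(1·27, 2·18, 3·12, …, 8·2, 9·1) = 36
One optimal split: 3 + 3 + 2 + 2; product 3·3·2·2 = 36.

36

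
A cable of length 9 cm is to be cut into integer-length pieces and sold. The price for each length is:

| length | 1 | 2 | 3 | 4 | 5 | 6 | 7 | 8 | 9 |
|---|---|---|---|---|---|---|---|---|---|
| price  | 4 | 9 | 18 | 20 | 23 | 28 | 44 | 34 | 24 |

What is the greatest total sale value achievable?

Consider every possible first cut. v[k] is the best of p[i]+v[k−i] over all sellable i≤k.
v[1] = 4
v[2] = 9
v[3] = 18
v[4] = 22  (first piece 1, then v[3]=18)
v[5] = 27  (first piece 2, then v[3]=18)
v[6] = 36  (first piece 3, then v[3]=18)
v[7] = 44
v[8] = 48  (first piece 1, then v[7]=44)
v[9] = 54  (first piece 3, then v[6]=36)
One optimal cutting: 3 + 3 + 3 → €18 + €18 + €18 = €54.

54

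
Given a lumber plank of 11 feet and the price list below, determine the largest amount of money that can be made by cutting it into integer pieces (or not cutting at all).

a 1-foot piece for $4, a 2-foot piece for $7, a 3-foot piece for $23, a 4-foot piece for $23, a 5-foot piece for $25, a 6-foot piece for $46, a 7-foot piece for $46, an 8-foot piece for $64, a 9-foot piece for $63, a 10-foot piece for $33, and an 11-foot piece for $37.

Consider every possible first cut. R[k] is the best of p[i]+R[k−i] over all sellable i≤k.
R[1] = 4
R[2] = 8  (first piece 1, then R[1]=4)
R[3] = 23
R[4] = 27  (first piece 1, then R[3]=23)
R[5] = 31  (first piece 1, then R[4]=27)
R[6] = 46  (first piece 3, then R[3]=23)
R[7] = 50  (first piece 1, then R[6]=46)
R[8] = 64
R[9] = 69  (first piece 3, then R[6]=46)
R[10] = 73  (first piece 1, then R[9]=69)
R[11] = 87  (first piece 3, then R[8]=64)
One optimal cutting: 8 + 3 → $64 + $23 = $87.

87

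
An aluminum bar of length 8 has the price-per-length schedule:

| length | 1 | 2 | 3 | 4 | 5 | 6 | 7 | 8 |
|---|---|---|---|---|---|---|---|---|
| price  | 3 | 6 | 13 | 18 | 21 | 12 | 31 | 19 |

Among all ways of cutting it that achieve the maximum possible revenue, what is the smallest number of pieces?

2

Consider every possible first cut. r[k] is the best of p[i]+r[k−i] over all sellable i≤k.
r[1] = 3
r[2] = max(3+3, 6+0) = 6
r[3] = max(3+6, 6+3, 13+0) = 13
r[4] = max(3+13, 6+6, 13+3, 18+0) = 18
r[5] = max(3+18, 6+13, 13+6, 18+3, 21+0) = 21
r[6] = max(3+21, 6+18, 13+13, 18+6, 21+3, 12+0) = 26
r[7] = max(3+26, 6+21, 13+18, …, 12+3, 31+0) = 31
r[8] = max(3+31, 6+26, 13+21, …, 31+3, 19+0) = 36
Maximum revenue is $36.
Now minimize piece count subject to staying optimal: for each k, pieces[k] = 1 + min over i with p[i]+r[k−i]=r[k] of pieces[k−i].
pieces[5] = 1
pieces[6] = 2
pieces[7] = 1
pieces[8] = 2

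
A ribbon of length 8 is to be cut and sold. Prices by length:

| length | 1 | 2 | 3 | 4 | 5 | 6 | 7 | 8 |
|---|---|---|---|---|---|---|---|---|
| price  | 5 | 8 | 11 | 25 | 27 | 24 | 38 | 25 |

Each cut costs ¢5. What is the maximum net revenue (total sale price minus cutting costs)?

45

Let v[k] be the best obtainable value from length k. For each k, try every first piece i and keep the best of price[i] + v[k−i] minus the 5 cut fee when i<k.
v[1] = 5
v[2] = max(5+5-5, 8+0) = 8
v[3] = max(5+8-5, 8+5-5, 11+0) = 11
v[4] = max(5+11-5, 8+8-5, 11+5-5, 25+0) = 25
v[5] = max(5+25-5, 8+11-5, 11+8-5, 25+5-5, 27+0) = 27
v[6] = max(5+27-5, 8+25-5, 11+11-5, 25+8-5, 27+5-5, 24+0) = 28
v[7] = max(5+28-5, 8+27-5, 11+25-5, …, 24+5-5, 38+0) = 38
v[8] = max(5+38-5, 8+28-5, 11+27-5, …, 38+5-5, 25+0) = 45
One optimal plan: pieces 4 + 4 (1 cut) → ¢50 − ¢5 = ¢45.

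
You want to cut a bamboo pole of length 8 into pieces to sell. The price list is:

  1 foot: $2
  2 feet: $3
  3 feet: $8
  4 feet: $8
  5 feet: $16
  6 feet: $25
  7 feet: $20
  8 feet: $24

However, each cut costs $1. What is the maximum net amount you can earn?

27

Build r[k] bottom-up: r[k] = max over allowed piece i of (p[i] + r[k−i]) − 1 per cut.
r[1] = 2
r[2] = max(2+2-1, 3+0) = 3
r[3] = max(2+3-1, 3+2-1, 8+0) = 8
r[4] = max(2+8-1, 3+3-1, 8+2-1, 8+0) = 9
r[5] = max(2+9-1, 3+8-1, 8+3-1, 8+2-1, 16+0) = 16
r[6] = max(2+16-1, 3+9-1, 8+8-1, 8+3-1, 16+2-1, 25+0) = 25
r[7] = max(2+25-1, 3+16-1, 8+9-1, …, 25+2-1, 20+0) = 26
r[8] = max(2+26-1, 3+25-1, 8+16-1, …, 20+2-1, 24+0) = 27
One optimal plan: pieces 6 + 1 + 1 (2 cuts) → $29 − $2 = $27.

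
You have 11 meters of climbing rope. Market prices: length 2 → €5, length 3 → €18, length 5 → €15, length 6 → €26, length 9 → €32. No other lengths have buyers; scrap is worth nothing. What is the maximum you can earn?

Consider every possible first cut. r[k] is the best of p[i]+r[k−i] over all sellable i≤k.
r[1] = 0
r[2] = 5
r[3] = 18
r[4] = 18
r[5] = 23  (first piece 2, then r[3]=18)
r[6] = 36  (first piece 3, then r[3]=18)
r[7] = 36
r[8] = 41  (first piece 2, then r[6]=36)
r[9] = 54  (first piece 3, then r[6]=36)
r[10] = 54
r[11] = 59  (first piece 2, then r[9]=54)
One optimal cutting: 3 + 3 + 3 + 2 → €59.

59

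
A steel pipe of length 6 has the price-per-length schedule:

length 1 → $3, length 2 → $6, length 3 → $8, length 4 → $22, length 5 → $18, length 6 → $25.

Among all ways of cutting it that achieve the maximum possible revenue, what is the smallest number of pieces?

Consider every possible first cut. r[k] is the best of p[i]+r[k−i] over all sellable i≤k.
r[1] = 3
r[2] = 6  (first piece 1, then r[1]=3)
r[3] = 9  (first piece 1, then r[2]=6)
r[4] = 22
r[5] = 25  (first piece 1, then r[4]=22)
r[6] = 28  (first piece 1, then r[5]=25)
Maximum revenue is $28.
Now minimize piece count subject to staying optimal: for each k, pieces[k] = 1 + min over i with p[i]+r[k−i]=r[k] of pieces[k−i].
pieces[3] = 2
pieces[4] = 1
pieces[5] = 2
pieces[6] = 2

2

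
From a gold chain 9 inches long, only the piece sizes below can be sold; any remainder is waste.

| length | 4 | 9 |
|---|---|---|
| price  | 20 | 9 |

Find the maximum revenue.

Build r[k] bottom-up: r[k] = max over allowed piece i of (p[i] + r[k−i]).
r[1] = 0
r[2] = 0
r[3] = 0
r[4] = 20
r[5] = 20
r[6] = 20
r[7] = 20
r[8] = 40  (first piece 4, then r[4]=20)
r[9] = 40
One optimal cutting: pieces 4 + 4 with 1 inch of scrap → $40.

40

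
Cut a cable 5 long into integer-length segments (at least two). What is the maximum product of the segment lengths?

Let prod[k] be the best product for length k (with at least one cut). For each first piece i, the rest contributes max(k−i, prod[k−i]).
prod[2] = 1×max(1,0) = 1×1 = 1
prod[3] = 1×max(2,1) = 1×2 = 2
prod[4] = 2×max(2,1) = 2×2 = 4
prod[5] = 2×max(3,2) = 2×3 = 6
One optimal split: 3 + 2; product 3×2 = 6.

6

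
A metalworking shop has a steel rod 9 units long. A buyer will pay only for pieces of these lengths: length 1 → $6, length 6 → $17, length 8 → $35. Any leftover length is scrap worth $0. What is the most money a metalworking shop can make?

54

Build f[k] bottom-up: f[k] = max over allowed piece i of (p[i] + f[k−i]).
f[1] = 6
f[2] = 12  (first piece 1, then f[1]=6)
f[3] = 18  (first piece 1, then f[2]=12)
f[4] = 24  (first piece 1, then f[3]=18)
f[5] = 30  (first piece 1, then f[4]=24)
f[6] = 36  (first piece 1, then f[5]=30)
f[7] = 42  (first piece 1, then f[6]=36)
f[8] = 48  (first piece 1, then f[7]=42)
f[9] = 54  (first piece 1, then f[8]=48)
One optimal cutting: 1 + 1 + 1 + 1 + 1 + 1 + 1 + 1 + 1 → $54.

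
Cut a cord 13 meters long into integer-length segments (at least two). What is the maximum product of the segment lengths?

Let prod[k] be the best product for length k (with at least one cut). For each first piece i, the rest contributes max(k−i, prod[k−i]).
Small cases: prod[2]=1, prod[3]=2, prod[4]=4, prod[5]=6, prod[6]=9, prod[7]=12, prod[8]=18.
prod[9] = 3*max(6,9) = 3*9 = 27
prod[10] = 2*max(8,18) = 2*18 = 36
prod[11] = 2*max(9,27) = 2*27 = 54
prod[12] = 3*max(9,27) = 3*27 = 81
prod[13] = 2*max(11,54) = 2*54 = 108
One optimal split: 3 + 3 + 3 + 2 + 2; product 3*3*3*2*2 = 108.

108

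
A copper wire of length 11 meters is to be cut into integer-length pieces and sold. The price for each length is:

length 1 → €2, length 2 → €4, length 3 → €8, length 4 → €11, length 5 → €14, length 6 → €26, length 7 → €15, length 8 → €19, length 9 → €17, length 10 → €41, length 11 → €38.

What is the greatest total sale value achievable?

Let v[k] be the best obtainable value from length k. For each k, try every first piece i and keep the best of price[i] + v[k−i].
v[1] = 2
v[2] = max(2+2, 4+0) = 4
v[3] = max(2+4, 4+2, 8+0) = 8
v[4] = max(2+8, 4+4, 8+2, 11+0) = 11
v[5] = max(2+11, 4+8, 8+4, 11+2, 14+0) = 14
v[6] = max(2+14, 4+11, 8+8, 11+4, 14+2, 26+0) = 26
v[7] = max(2+26, 4+14, 8+11, …, 26+2, 15+0) = 28
v[8] = max(2+28, 4+26, 8+14, …, 15+2, 19+0) = 30
v[9] = max(2+30, 4+28, 8+26, …, 19+2, 17+0) = 34
v[10] = max(2+34, 4+30, 8+28, …, 17+2, 41+0) = 41
v[11] = max(2+41, 4+34, 8+30, …, 41+2, 38+0) = 43
One optimal cutting: 10 + 1 → €41 + €2 = €43.

43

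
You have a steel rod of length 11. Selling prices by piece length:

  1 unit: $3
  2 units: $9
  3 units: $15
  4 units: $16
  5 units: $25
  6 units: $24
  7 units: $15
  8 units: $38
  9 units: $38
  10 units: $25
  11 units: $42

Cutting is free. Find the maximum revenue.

55

Build v[k] bottom-up: v[k] = max over allowed piece i of (p[i] + v[k−i]).
v[1] = 3
v[2] = 9
v[3] = 15
v[4] = 18  (first piece 1, then v[3]=15)
v[5] = 25
v[6] = 30  (first piece 3, then v[3]=15)
v[7] = 34  (first piece 2, then v[5]=25)
v[8] = 40  (first piece 3, then v[5]=25)
v[9] = 45  (first piece 3, then v[6]=30)
v[10] = 50  (first piece 5, then v[5]=25)
v[11] = 55  (first piece 3, then v[8]=40)
One optimal cutting: 5 + 3 + 3 → $25 + $15 + $15 = $55.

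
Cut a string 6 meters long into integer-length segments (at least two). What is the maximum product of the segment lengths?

9

Define f[k] = max over 1≤i<k of i · max(k−i, f[k−i]); the inner max lets the remainder stay uncut if that's better.
f[2] = 1·max(1,0) = 1·1 = 1
f[3] = 1·max(2,1) = 1·2 = 2
f[4] = 2·max(2,1) = 2·2 = 4
f[5] = 2·max(3,2) = 2·3 = 6
f[6] = 3·max(3,2) = 3·3 = 9
One optimal split: 3 + 3; product 3·3 = 9.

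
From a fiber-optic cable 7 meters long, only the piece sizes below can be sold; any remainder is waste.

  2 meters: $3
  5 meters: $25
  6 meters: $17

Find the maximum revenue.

Consider every possible first cut. r[k] is the best of p[i]+r[k−i] over all sellable i≤k.
r[1] = 0
r[2] = 3
r[3] = 3
r[4] = 6  (first piece 2, then r[2]=3)
r[5] = max(3+3, 25+0) = 25
r[6] = max(3+6, 25+0, 17+0) = 25
r[7] = max(3+25, 25+3, 17+0) = 28
One optimal cutting: 5 + 2 → $28.

28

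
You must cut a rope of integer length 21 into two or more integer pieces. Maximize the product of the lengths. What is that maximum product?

2187

Fill g[k] for k=2..21: at each k try every first piece i and multiply by the better of (k−i) uncut or g[k−i].
g[2] = 1·max(1,0) = 1·1 = 1
g[3] = max(1·2, 2·1) = 2
g[4] = max(1·3, 2·2, 3·1) = 4
g[5] = max(1·4, 2·3, 3·2, 4·1) = 6
g[6] = max(1·6, 2·4, 3·3, 4·2, 5·1) = 9
g[7] = max(1·9, 2·6, 3·4, 4·3, 5·2, 6·1) = 12
g[8] = max(1·12, 2·9, 3·6, …, 6·2, 7·1) = 18
g[9] = max(1·18, 2·12, 3·9, …, 7·2, 8·1) = 27
g[10] = max(1·27, 2·18, 3·12, …, 8·2, 9·1) = 36
g[11] = max(1·36, 2·27, 3·18, …, 9·2, 10·1) = 54
g[12] = max(1·54, 2·36, 3·27, …, 10·2, 11·1) = 81
g[13] = max(1·81, 2·54, 3·36, …, 11·2, 12·1) = 108
g[14] = max(1·108, 2·81, 3·54, …, 12·2, 13·1) = 162
g[15] = max(1·162, 2·108, 3·81, …, 13·2, 14·1) = 243
g[16] = max(1·243, 2·162, 3·108, …, 14·2, 15·1) = 324
g[17] = max(1·324, 2·243, 3·162, …, 15·2, 16·1) = 486
g[18] = max(1·486, 2·324, 3·243, …, 16·2, 17·1) = 729
g[19] = max(1·729, 2·486, 3·324, …, 17·2, 18·1) = 972
g[20] = max(1·972, 2·729, 3·486, …, 18·2, 19·1) = 1458
g[21] = max(1·1458, 2·972, 3·729, …, 19·2, 20·1) = 2187
One optimal split: 3 + 3 + 3 + 3 + 3 + 3 + 3; product 3·3·3·3·3·3·3 = 2187.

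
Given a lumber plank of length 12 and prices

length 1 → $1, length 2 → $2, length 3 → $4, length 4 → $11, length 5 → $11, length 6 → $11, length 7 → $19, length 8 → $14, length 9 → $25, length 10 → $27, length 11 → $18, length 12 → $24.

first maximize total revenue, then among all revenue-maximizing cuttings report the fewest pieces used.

3

Consider every possible first cut. r[k] is the best of p[i]+r[k−i] over all sellable i≤k.
r[1] = 1
r[2] = max(1+1, 2+0) = 2
r[3] = max(1+2, 2+1, 4+0) = 4
r[4] = max(1+4, 2+2, 4+1, 11+0) = 11
r[5] = max(1+11, 2+4, 4+2, 11+1, 11+0) = 12
r[6] = max(1+12, 2+11, 4+4, 11+2, 11+1, 11+0) = 13
r[7] = max(1+13, 2+12, 4+11, …, 11+1, 19+0) = 19
r[8] = max(1+19, 2+13, 4+12, …, 19+1, 14+0) = 22
r[9] = max(1+22, 2+19, 4+13, …, 14+1, 25+0) = 25
r[10] = max(1+25, 2+22, 4+19, …, 25+1, 27+0) = 27
r[11] = max(1+27, 2+25, 4+22, …, 27+1, 18+0) = 30
r[12] = max(1+30, 2+27, 4+25, …, 18+1, 24+0) = 33
Maximum revenue is $33.
Now minimize piece count subject to staying optimal: for each k, pieces[k] = 1 + min over i with p[i]+r[k−i]=r[k] of pieces[k−i].
pieces[9] = 1
pieces[10] = 1
pieces[11] = 2
pieces[12] = 3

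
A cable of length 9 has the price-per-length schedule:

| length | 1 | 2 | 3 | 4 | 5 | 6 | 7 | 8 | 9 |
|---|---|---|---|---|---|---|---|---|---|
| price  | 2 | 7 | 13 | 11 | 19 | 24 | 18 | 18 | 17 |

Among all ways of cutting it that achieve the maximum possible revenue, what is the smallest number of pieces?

3

Let r[k] be the best obtainable value from length k. For each k, try every first piece i and keep the best of price[i] + r[k−i].
r[1] = 2
r[2] = 7
r[3] = 13
r[4] = 15  (first piece 1, then r[3]=13)
r[5] = 20  (first piece 2, then r[3]=13)
r[6] = 26  (first piece 3, then r[3]=13)
r[7] = 28  (first piece 1, then r[6]=26)
r[8] = 33  (first piece 2, then r[6]=26)
r[9] = 39  (first piece 3, then r[6]=26)
Maximum revenue is €39.
Now minimize piece count subject to staying optimal: for each k, pieces[k] = 1 + min over i with p[i]+r[k−i]=r[k] of pieces[k−i].
pieces[6] = 2
pieces[7] = 3
pieces[8] = 3
pieces[9] = 3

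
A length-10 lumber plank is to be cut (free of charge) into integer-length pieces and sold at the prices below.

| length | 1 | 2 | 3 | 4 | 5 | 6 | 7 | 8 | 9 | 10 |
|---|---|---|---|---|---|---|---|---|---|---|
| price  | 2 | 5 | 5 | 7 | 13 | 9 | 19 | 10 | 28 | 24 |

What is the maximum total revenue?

30

Consider every possible first cut. v[k] is the best of p[i]+v[k−i] over all sellable i≤k.
v[1] = 2
v[2] = max(2+2, 5+0) = 5
v[3] = max(2+5, 5+2, 5+0) = 7
v[4] = max(2+7, 5+5, 5+2, 7+0) = 10
v[5] = max(2+10, 5+7, 5+5, 7+2, 13+0) = 13
v[6] = max(2+13, 5+10, 5+7, 7+5, 13+2, 9+0) = 15
v[7] = max(2+15, 5+13, 5+10, …, 9+2, 19+0) = 19
v[8] = max(2+19, 5+15, 5+13, …, 19+2, 10+0) = 21
v[9] = max(2+21, 5+19, 5+15, …, 10+2, 28+0) = 28
v[10] = max(2+28, 5+21, 5+19, …, 28+2, 24+0) = 30
One optimal cutting: 9 + 1 → $28 + $2 = $30.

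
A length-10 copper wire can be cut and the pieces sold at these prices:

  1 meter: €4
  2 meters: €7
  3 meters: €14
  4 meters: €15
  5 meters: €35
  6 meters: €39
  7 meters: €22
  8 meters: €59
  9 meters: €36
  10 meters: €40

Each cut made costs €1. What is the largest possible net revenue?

Let v[k] be the best obtainable value from length k. For each k, try every first piece i and keep the best of price[i] + v[k−i] minus the 1 cut fee when i<k.
v[1] = 4
v[2] = max(4+4-1, 7+0) = 7
v[3] = max(4+7-1, 7+4-1, 14+0) = 14
v[4] = max(4+14-1, 7+7-1, 14+4-1, 15+0) = 17
v[5] = max(4+17-1, 7+14-1, 14+7-1, 15+4-1, 35+0) = 35
v[6] = max(4+35-1, 7+17-1, 14+14-1, 15+7-1, 35+4-1, 39+0) = 39
v[7] = max(4+39-1, 7+35-1, 14+17-1, …, 39+4-1, 22+0) = 42
v[8] = max(4+42-1, 7+39-1, 14+35-1, …, 22+4-1, 59+0) = 59
v[9] = max(4+59-1, 7+42-1, 14+39-1, …, 59+4-1, 36+0) = 62
v[10] = max(4+62-1, 7+59-1, 14+42-1, …, 36+4-1, 40+0) = 69
One optimal plan: pieces 5 + 5 (1 cut) → €70 − €1 = €69.

69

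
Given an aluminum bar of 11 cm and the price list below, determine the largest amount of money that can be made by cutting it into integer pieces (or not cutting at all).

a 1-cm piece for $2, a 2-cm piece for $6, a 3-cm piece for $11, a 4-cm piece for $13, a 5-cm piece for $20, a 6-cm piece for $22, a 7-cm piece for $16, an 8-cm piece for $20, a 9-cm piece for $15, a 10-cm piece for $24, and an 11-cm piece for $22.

42

Let R[k] be the best obtainable value from length k. For each k, try every first piece i and keep the best of price[i] + R[k−i].
R[1] = 2
R[2] = 6
R[3] = 11
R[4] = 13  (first piece 1, then R[3]=11)
R[5] = 20
R[6] = 22  (first piece 1, then R[5]=20)
R[7] = 26  (first piece 2, then R[5]=20)
R[8] = 31  (first piece 3, then R[5]=20)
R[9] = 33  (first piece 1, then R[8]=31)
R[10] = 40  (first piece 5, then R[5]=20)
R[11] = 42  (first piece 1, then R[10]=40)
One optimal cutting: 5 + 5 + 1 → $20 + $20 + $2 = $42.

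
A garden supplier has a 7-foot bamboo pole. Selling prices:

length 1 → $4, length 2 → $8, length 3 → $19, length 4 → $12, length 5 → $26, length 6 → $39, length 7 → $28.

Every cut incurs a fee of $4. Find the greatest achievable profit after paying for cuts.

Consider every possible first cut. net[k] is the best of p[i]+net[k−i] over all sellable i≤k, charging 4 whenever i<k.
net[1] = 4
net[2] = max(4+4-4, 8+0) = 8
net[3] = max(4+8-4, 8+4-4, 19+0) = 19
net[4] = max(4+19-4, 8+8-4, 19+4-4, 12+0) = 19
net[5] = max(4+19-4, 8+19-4, 19+8-4, 12+4-4, 26+0) = 26
net[6] = max(4+26-4, 8+19-4, 19+19-4, 12+8-4, 26+4-4, 39+0) = 39
net[7] = max(4+39-4, 8+26-4, 19+19-4, …, 39+4-4, 28+0) = 39
One optimal plan: pieces 6 + 1 (1 cut) → $43 − $4 = $39.

39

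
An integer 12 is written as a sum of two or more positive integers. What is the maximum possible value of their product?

81

Define prod[k] = max over 1≤i<k of i · max(k−i, prod[k−i]); the inner max lets the remainder stay uncut if that's better.
prod[2] = 1·max(1,0) = 1·1 = 1
prod[3] = max(1·2, 2·1) = 2
prod[4] = max(1·3, 2·2, 3·1) = 4
prod[5] = max(1·4, 2·3, 3·2, 4·1) = 6
prod[6] = max(1·6, 2·4, 3·3, 4·2, 5·1) = 9
prod[7] = max(1·9, 2·6, 3·4, 4·3, 5·2, 6·1) = 12
prod[8] = max(1·12, 2·9, 3·6, …, 6·2, 7·1) = 18
prod[9] = max(1·18, 2·12, 3·9, …, 7·2, 8·1) = 27
prod[10] = max(1·27, 2·18, 3·12, …, 8·2, 9·1) = 36
prod[11] = max(1·36, 2·27, 3·18, …, 9·2, 10·1) = 54
prod[12] = max(1·54, 2·36, 3·27, …, 10·2, 11·1) = 81
One optimal split: 3 + 3 + 3 + 3; product 3·3·3·3 = 81.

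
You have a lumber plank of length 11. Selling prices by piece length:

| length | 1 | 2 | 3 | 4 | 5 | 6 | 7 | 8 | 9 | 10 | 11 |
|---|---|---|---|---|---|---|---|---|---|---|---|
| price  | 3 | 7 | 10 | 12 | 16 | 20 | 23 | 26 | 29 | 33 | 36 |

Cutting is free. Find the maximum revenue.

38

Consider every possible first cut. v[k] is the best of p[i]+v[k−i] over all sellable i≤k.
v[1] = 3
v[2] = max(3+3, 7+0) = 7
v[3] = max(3+7, 7+3, 10+0) = 10
v[4] = max(3+10, 7+7, 10+3, 12+0) = 14
v[5] = max(3+14, 7+10, 10+7, 12+3, 16+0) = 17
v[6] = max(3+17, 7+14, 10+10, 12+7, 16+3, 20+0) = 21
v[7] = max(3+21, 7+17, 10+14, …, 20+3, 23+0) = 24
v[8] = max(3+24, 7+21, 10+17, …, 23+3, 26+0) = 28
v[9] = max(3+28, 7+24, 10+21, …, 26+3, 29+0) = 31
v[10] = max(3+31, 7+28, 10+24, …, 29+3, 33+0) = 35
v[11] = max(3+35, 7+31, 10+28, …, 33+3, 36+0) = 38
One optimal cutting: 2 + 2 + 2 + 2 + 2 + 1 → $7 + $7 + $7 + $7 + $7 + $3 = $38.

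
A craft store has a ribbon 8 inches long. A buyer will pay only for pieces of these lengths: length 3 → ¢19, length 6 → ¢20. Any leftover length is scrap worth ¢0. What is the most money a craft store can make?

Consider every possible first cut. f[k] is the best of p[i]+f[k−i] over all sellable i≤k.
f[1] = 0
f[2] = 0
f[3] = 19
f[4] = 19
f[5] = 19
f[6] = max(19+19, 20+0) = 38
f[7] = max(19+19, 20+0) = 38
f[8] = max(19+19, 20+0) = 38
One optimal cutting: pieces 3 + 3 with 2 inches of scrap → ¢38.

38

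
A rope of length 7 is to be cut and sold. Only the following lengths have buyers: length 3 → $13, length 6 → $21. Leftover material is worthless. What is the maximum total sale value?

Consider every possible first cut. best[k] is the best of p[i]+best[k−i] over all sellable i≤k.
best[1] = 0
best[2] = 0
best[3] = 13
best[4] = 13
best[5] = 13
best[6] = max(13+13, 21+0) = 26
best[7] = max(13+13, 21+0) = 26
One optimal cutting: pieces 3 + 3 with 1 cm of scrap → $26.

26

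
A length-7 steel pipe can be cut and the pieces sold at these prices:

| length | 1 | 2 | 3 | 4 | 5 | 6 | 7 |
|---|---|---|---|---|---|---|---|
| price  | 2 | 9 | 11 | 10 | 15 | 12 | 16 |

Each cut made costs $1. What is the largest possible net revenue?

Build net[k] bottom-up: net[k] = max over allowed piece i of (p[i] + net[k−i]) − 1 per cut.
net[1] = 2
net[2] = max(2+2-1, 9+0) = 9
net[3] = max(2+9-1, 9+2-1, 11+0) = 11
net[4] = max(2+11-1, 9+9-1, 11+2-1, 10+0) = 17
net[5] = max(2+17-1, 9+11-1, 11+9-1, 10+2-1, 15+0) = 19
net[6] = max(2+19-1, 9+17-1, 11+11-1, 10+9-1, 15+2-1, 12+0) = 25
net[7] = max(2+25-1, 9+19-1, 11+17-1, …, 12+2-1, 16+0) = 27
One optimal plan: pieces 3 + 2 + 2 (2 cuts) → $29 − $2 = $27.

27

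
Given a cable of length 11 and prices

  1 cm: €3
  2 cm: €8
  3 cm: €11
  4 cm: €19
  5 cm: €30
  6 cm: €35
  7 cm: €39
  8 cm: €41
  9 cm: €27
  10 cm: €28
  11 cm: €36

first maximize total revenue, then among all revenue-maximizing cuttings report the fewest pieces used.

Consider every possible first cut. r[k] is the best of p[i]+r[k−i] over all sellable i≤k.
r[1] = 3
r[2] = 8
r[3] = 11  (first piece 1, then r[2]=8)
r[4] = 19
r[5] = 30
r[6] = 35
r[7] = 39
r[8] = 43  (first piece 2, then r[6]=35)
r[9] = 49  (first piece 4, then r[5]=30)
r[10] = 60  (first piece 5, then r[5]=30)
r[11] = 65  (first piece 5, then r[6]=35)
Maximum revenue is €65.
Now minimize piece count subject to staying optimal: for each k, pieces[k] = 1 + min over i with p[i]+r[k−i]=r[k] of pieces[k−i].
pieces[8] = 2
pieces[9] = 2
pieces[10] = 2
pieces[11] = 2

2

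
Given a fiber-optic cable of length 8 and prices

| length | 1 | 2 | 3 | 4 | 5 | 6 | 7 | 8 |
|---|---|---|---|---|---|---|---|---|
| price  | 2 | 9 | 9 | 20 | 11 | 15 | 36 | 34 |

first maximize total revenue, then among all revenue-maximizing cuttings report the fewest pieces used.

Build r[k] bottom-up: r[k] = max over allowed piece i of (p[i] + r[k−i]).
r[1] = 2
r[2] = max(2+2, 9+0) = 9
r[3] = max(2+9, 9+2, 9+0) = 11
r[4] = max(2+11, 9+9, 9+2, 20+0) = 20
r[5] = max(2+20, 9+11, 9+9, 20+2, 11+0) = 22
r[6] = max(2+22, 9+20, 9+11, 20+9, 11+2, 15+0) = 29
r[7] = max(2+29, 9+22, 9+20, …, 15+2, 36+0) = 36
r[8] = max(2+36, 9+29, 9+22, …, 36+2, 34+0) = 40
Maximum revenue is $40.
Now minimize piece count subject to staying optimal: for each k, pieces[k] = 1 + min over i with p[i]+r[k−i]=r[k] of pieces[k−i].
pieces[5] = 2
pieces[6] = 2
pieces[7] = 1
pieces[8] = 2

2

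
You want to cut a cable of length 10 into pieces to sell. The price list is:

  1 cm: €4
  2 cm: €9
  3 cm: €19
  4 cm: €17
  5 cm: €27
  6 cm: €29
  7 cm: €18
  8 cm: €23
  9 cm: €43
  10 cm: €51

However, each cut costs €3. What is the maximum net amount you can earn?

52

Consider every possible first cut. v[k] is the best of p[i]+v[k−i] over all sellable i≤k, charging 3 whenever i<k.
v[1] = 4
v[2] = 9
v[3] = 19
v[4] = 20  (first piece 1, then v[3]=19)
v[5] = 27
v[6] = 35  (first piece 3, then v[3]=19)
v[7] = 36  (first piece 1, then v[6]=35)
v[8] = 43  (first piece 3, then v[5]=27)
v[9] = 51  (first piece 3, then v[6]=35)
v[10] = 52  (first piece 1, then v[9]=51)
One optimal plan: pieces 3 + 3 + 3 + 1 (3 cuts) → €61 − €9 = €52.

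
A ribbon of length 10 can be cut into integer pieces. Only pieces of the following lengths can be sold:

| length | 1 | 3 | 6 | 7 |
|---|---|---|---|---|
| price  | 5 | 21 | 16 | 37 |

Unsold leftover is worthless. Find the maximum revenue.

68

Build r[k] bottom-up: r[k] = max over allowed piece i of (p[i] + r[k−i]).
r[1] = 5
r[2] = 10  (first piece 1, then r[1]=5)
r[3] = max(5+10, 21+0) = 21
r[4] = max(5+21, 21+5) = 26
r[5] = max(5+26, 21+10) = 31
r[6] = max(5+31, 21+21, 16+0) = 42
r[7] = max(5+42, 21+26, 16+5, 37+0) = 47
r[8] = max(5+47, 21+31, 16+10, 37+5) = 52
r[9] = max(5+52, 21+42, 16+21, 37+10) = 63
r[10] = max(5+63, 21+47, 16+26, 37+21) = 68
One optimal cutting: 3 + 3 + 3 + 1 → ¢68.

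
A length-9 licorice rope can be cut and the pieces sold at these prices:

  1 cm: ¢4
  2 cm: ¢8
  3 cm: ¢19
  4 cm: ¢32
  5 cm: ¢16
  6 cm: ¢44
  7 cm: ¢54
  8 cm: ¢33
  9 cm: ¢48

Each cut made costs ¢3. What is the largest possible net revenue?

62

Let v[k] be the best obtainable value from length k. For each k, try every first piece i and keep the best of price[i] + v[k−i] minus the 3 cut fee when i<k.
v[1] = 4
v[2] = max(4+4-3, 8+0) = 8
v[3] = max(4+8-3, 8+4-3, 19+0) = 19
v[4] = max(4+19-3, 8+8-3, 19+4-3, 32+0) = 32
v[5] = max(4+32-3, 8+19-3, 19+8-3, 32+4-3, 16+0) = 33
v[6] = max(4+33-3, 8+32-3, 19+19-3, 32+8-3, 16+4-3, 44+0) = 44
v[7] = max(4+44-3, 8+33-3, 19+32-3, …, 44+4-3, 54+0) = 54
v[8] = max(4+54-3, 8+44-3, 19+33-3, …, 54+4-3, 33+0) = 61
v[9] = max(4+61-3, 8+54-3, 19+44-3, …, 33+4-3, 48+0) = 62
One optimal plan: pieces 4 + 4 + 1 (2 cuts) → ¢68 − ¢6 = ¢62.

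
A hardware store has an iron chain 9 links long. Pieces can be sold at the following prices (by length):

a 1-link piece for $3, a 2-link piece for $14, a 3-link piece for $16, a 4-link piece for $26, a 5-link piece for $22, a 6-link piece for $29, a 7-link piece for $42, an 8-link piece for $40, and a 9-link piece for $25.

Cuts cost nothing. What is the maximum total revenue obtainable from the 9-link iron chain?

59

Consider every possible first cut. r[k] is the best of p[i]+r[k−i] over all sellable i≤k.
r[1] = 3
r[2] = 14
r[3] = 17  (first piece 1, then r[2]=14)
r[4] = 28  (first piece 2, then r[2]=14)
r[5] = 31  (first piece 1, then r[4]=28)
r[6] = 42  (first piece 2, then r[4]=28)
r[7] = 45  (first piece 1, then r[6]=42)
r[8] = 56  (first piece 2, then r[6]=42)
r[9] = 59  (first piece 1, then r[8]=56)
One optimal cutting: 2 + 2 + 2 + 2 + 1 → $14 + $14 + $14 + $14 + $3 = $59.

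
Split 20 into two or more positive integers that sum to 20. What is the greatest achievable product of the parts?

1458

Fill P[k] for k=2..20: at each k try every first piece i and multiply by the better of (k−i) uncut or P[k−i].
P[2] = 1*max(1,0) = 1*1 = 1
P[3] = 1*max(2,1) = 1*2 = 2
P[4] = 2*max(2,1) = 2*2 = 4
P[5] = 2*max(3,2) = 2*3 = 6
P[6] = 3*max(3,2) = 3*3 = 9
P[7] = 2*max(5,6) = 2*6 = 12
P[8] = 2*max(6,9) = 2*9 = 18
P[9] = 3*max(6,9) = 3*9 = 27
P[10] = 2*max(8,18) = 2*18 = 36
P[11] = 2*max(9,27) = 2*27 = 54
P[12] = 3*max(9,27) = 3*27 = 81
P[13] = 2*max(11,54) = 2*54 = 108
P[14] = 2*max(12,81) = 2*81 = 162
P[15] = 3*max(12,81) = 3*81 = 243
P[16] = 2*max(14,162) = 2*162 = 324
P[17] = 2*max(15,243) = 2*243 = 486
P[18] = 3*max(15,243) = 3*243 = 729
P[19] = 2*max(17,486) = 2*486 = 972
P[20] = 2*max(18,729) = 2*729 = 1458
One optimal split: 3 + 3 + 3 + 3 + 3 + 3 + 2; product 3*3*3*3*3*3*2 = 1458.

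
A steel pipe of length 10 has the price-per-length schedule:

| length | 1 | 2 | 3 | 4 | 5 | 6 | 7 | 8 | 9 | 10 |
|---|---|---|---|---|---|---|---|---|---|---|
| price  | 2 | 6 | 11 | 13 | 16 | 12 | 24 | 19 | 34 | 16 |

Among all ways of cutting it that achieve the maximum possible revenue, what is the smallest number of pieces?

Consider every possible first cut. r[k] is the best of p[i]+r[k−i] over all sellable i≤k.
r[1] = 2
r[2] = max(2+2, 6+0) = 6
r[3] = max(2+6, 6+2, 11+0) = 11
r[4] = max(2+11, 6+6, 11+2, 13+0) = 13
r[5] = max(2+13, 6+11, 11+6, 13+2, 16+0) = 17
r[6] = max(2+17, 6+13, 11+11, 13+6, 16+2, 12+0) = 22
r[7] = max(2+22, 6+17, 11+13, …, 12+2, 24+0) = 24
r[8] = max(2+24, 6+22, 11+17, …, 24+2, 19+0) = 28
r[9] = max(2+28, 6+24, 11+22, …, 19+2, 34+0) = 34
r[10] = max(2+34, 6+28, 11+24, …, 34+2, 16+0) = 36
Maximum revenue is $36.
Now minimize piece count subject to staying optimal: for each k, pieces[k] = 1 + min over i with p[i]+r[k−i]=r[k] of pieces[k−i].
pieces[7] = 1
pieces[8] = 3
pieces[9] = 1
pieces[10] = 2

2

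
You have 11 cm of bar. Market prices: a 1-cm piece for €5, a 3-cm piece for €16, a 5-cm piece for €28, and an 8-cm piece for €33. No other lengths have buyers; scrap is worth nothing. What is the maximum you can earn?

61

Build r[k] bottom-up: r[k] = max over allowed piece i of (p[i] + r[k−i]).
r[1] = 5
r[2] = 10  (first piece 1, then r[1]=5)
r[3] = max(5+10, 16+0) = 16
r[4] = max(5+16, 16+5) = 21
r[5] = max(5+21, 16+10, 28+0) = 28
r[6] = max(5+28, 16+16, 28+5) = 33
r[7] = max(5+33, 16+21, 28+10) = 38
r[8] = max(5+38, 16+28, 28+16, 33+0) = 44
r[9] = max(5+44, 16+33, 28+21, 33+5) = 49
r[10] = max(5+49, 16+38, 28+28, 33+10) = 56
r[11] = max(5+56, 16+44, 28+33, 33+16) = 61
One optimal cutting: 5 + 5 + 1 → €61.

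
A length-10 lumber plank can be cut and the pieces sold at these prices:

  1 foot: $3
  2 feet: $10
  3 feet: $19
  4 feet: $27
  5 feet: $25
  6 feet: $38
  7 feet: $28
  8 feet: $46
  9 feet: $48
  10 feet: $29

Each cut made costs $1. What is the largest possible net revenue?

Build r[k] bottom-up: r[k] = max over allowed piece i of (p[i] + r[k−i]) − 1 per cut.
r[1] = 3
r[2] = 10
r[3] = 19
r[4] = 27
r[5] = 29  (first piece 1, then r[4]=27)
r[6] = 38
r[7] = 45  (first piece 3, then r[4]=27)
r[8] = 53  (first piece 4, then r[4]=27)
r[9] = 56  (first piece 3, then r[6]=38)
r[10] = 64  (first piece 4, then r[6]=38)
One optimal plan: pieces 6 + 4 (1 cut) → $65 − $1 = $64.

64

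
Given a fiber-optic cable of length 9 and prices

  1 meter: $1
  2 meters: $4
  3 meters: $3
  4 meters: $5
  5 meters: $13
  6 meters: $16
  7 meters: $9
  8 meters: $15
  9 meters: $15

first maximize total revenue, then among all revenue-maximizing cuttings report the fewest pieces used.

Let r[k] be the best obtainable value from length k. For each k, try every first piece i and keep the best of price[i] + r[k−i].
r[1] = 1
r[2] = 4
r[3] = 5  (first piece 1, then r[2]=4)
r[4] = 8  (first piece 2, then r[2]=4)
r[5] = 13
r[6] = 16
r[7] = 17  (first piece 1, then r[6]=16)
r[8] = 20  (first piece 2, then r[6]=16)
r[9] = 21  (first piece 1, then r[8]=20)
Maximum revenue is $21.
Now minimize piece count subject to staying optimal: for each k, pieces[k] = 1 + min over i with p[i]+r[k−i]=r[k] of pieces[k−i].
pieces[6] = 1
pieces[7] = 2
pieces[8] = 2
pieces[9] = 3

3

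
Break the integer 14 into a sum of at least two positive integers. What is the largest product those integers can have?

162

Define f[k] = max over 1≤i<k of i · max(k−i, f[k−i]); the inner max lets the remainder stay uncut if that's better.
f[2] = 1×max(1,0) = 1×1 = 1
f[3] = 1×max(2,1) = 1×2 = 2
f[4] = 2×max(2,1) = 2×2 = 4
f[5] = 2×max(3,2) = 2×3 = 6
f[6] = 3×max(3,2) = 3×3 = 9
f[7] = 2×max(5,6) = 2×6 = 12
f[8] = 2×max(6,9) = 2×9 = 18
f[9] = 3×max(6,9) = 3×9 = 27
f[10] = 2×max(8,18) = 2×18 = 36
f[11] = 2×max(9,27) = 2×27 = 54
f[12] = 3×max(9,27) = 3×27 = 81
f[13] = 2×max(11,54) = 2×54 = 108
f[14] = 2×max(12,81) = 2×81 = 162
One optimal split: 3 + 3 + 3 + 3 + 2; product 3×3×3×3×2 = 162.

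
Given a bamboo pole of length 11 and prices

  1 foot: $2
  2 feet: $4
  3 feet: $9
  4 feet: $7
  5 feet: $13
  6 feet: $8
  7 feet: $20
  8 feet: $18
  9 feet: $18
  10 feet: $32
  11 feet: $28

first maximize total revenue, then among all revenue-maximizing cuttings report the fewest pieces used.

Build r[k] bottom-up: r[k] = max over allowed piece i of (p[i] + r[k−i]).
r[1] = 2
r[2] = max(2+2, 4+0) = 4
r[3] = max(2+4, 4+2, 9+0) = 9
r[4] = max(2+9, 4+4, 9+2, 7+0) = 11
r[5] = max(2+11, 4+9, 9+4, 7+2, 13+0) = 13
r[6] = max(2+13, 4+11, 9+9, 7+4, 13+2, 8+0) = 18
r[7] = max(2+18, 4+13, 9+11, …, 8+2, 20+0) = 20
r[8] = max(2+20, 4+18, 9+13, …, 20+2, 18+0) = 22
r[9] = max(2+22, 4+20, 9+18, …, 18+2, 18+0) = 27
r[10] = max(2+27, 4+22, 9+20, …, 18+2, 32+0) = 32
r[11] = max(2+32, 4+27, 9+22, …, 32+2, 28+0) = 34
Maximum revenue is $34.
Now minimize piece count subject to staying optimal: for each k, pieces[k] = 1 + min over i with p[i]+r[k−i]=r[k] of pieces[k−i].
pieces[8] = 2
pieces[9] = 3
pieces[10] = 1
pieces[11] = 2

2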